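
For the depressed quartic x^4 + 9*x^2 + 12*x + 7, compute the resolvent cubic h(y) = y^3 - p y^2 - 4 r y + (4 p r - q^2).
h(y) = y^3 - 9*y^2 - 28*y + 108

Identify coefficients: p = 9, q = 12, r = 7.
Plug into h(y) = y^3 - p y^2 - 4 r y + (4 p r - q^2):
  h(y) = y^3 - (9) y^2 - 4*(7) y + (4*(9)*(7) - (12)^2)
       = y^3 + (-9) y^2 + (-28) y + (108).
Simplifying: h(y) = y^3 - 9*y^2 - 28*y + 108.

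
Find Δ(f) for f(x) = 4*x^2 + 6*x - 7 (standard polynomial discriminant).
Δ = 148

For a quadratic a x^2 + b x + c the discriminant is Δ = b^2 - 4ac = (6)^2 - 4*(4)*(-7) = 36 - (-112) = 148.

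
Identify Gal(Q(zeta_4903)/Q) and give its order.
|Gal(Q(zeta_4903)/Q)| = phi(4903) = 4902; group ≅ (Z/4903Z)^* ≅ Z/4902Z

The n-th cyclotomic polynomial Φ_4903(x) is the minimal polynomial of zeta_4903 over Q and has degree phi(4903) = 4902. So Q(zeta_4903) is a degree-4902 Galois extension with Galois group (Z/4903Z)^*. (Z/4903Z)^* is cyclic since 4903 is an odd prime power (or 4). Hence Gal(Q(zeta_4903)/Q) ≅ Z/4902Z.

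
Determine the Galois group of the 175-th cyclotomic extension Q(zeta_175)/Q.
|Gal(Q(zeta_175)/Q)| = phi(175) = 120; group ≅ (Z/175Z)^* ≅ Z/6Z × Z/20Z

The n-th cyclotomic polynomial Φ_175(x) is the minimal polynomial of zeta_175 over Q and has degree phi(175) = 120. So Q(zeta_175) is a degree-120 Galois extension with Galois group (Z/175Z)^*. By CRT, (Z/175Z)^* ≅ (Z/25Z)^* × (Z/7Z)^*. Each prime-power unit group is (Z/25Z)^* ≅ Z/20Z; (Z/7Z)^* ≅ Z/6Z. Hence Gal(Q(zeta_175)/Q) ≅ Z/6Z × Z/20Z.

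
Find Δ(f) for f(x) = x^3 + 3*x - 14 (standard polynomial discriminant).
Δ = -5400

For a depressed cubic x^3 + p x + q the discriminant is Δ = -4 p^3 - 27 q^2 = -4*(3)^3 - 27*(-14)^2 = -108 - 5292 = -5400.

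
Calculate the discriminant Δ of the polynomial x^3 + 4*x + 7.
Δ = -1579

For a depressed cubic x^3 + p x + q the discriminant is Δ = -4 p^3 - 27 q^2 = -4*(4)^3 - 27*(7)^2 = -256 - 1323 = -1579.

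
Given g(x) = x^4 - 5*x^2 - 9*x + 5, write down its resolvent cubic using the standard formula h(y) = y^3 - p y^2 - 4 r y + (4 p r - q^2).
h(y) = y^3 + 5*y^2 - 20*y - 181

Identify coefficients: p = -5, q = -9, r = 5.
Plug into h(y) = y^3 - p y^2 - 4 r y + (4 p r - q^2):
  h(y) = y^3 - (-5) y^2 - 4*(5) y + (4*(-5)*(5) - (-9)^2)
       = y^3 + (5) y^2 + (-20) y + (-181).
Simplifying: h(y) = y^3 + 5*y^2 - 20*y - 181.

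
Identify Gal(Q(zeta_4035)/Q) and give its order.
|Gal(Q(zeta_4035)/Q)| = phi(4035) = 2144; group ≅ (Z/4035Z)^* ≅ Z/2Z × Z/4Z × Z/268Z

The n-th cyclotomic polynomial Φ_4035(x) is the minimal polynomial of zeta_4035 over Q and has degree phi(4035) = 2144. So Q(zeta_4035) is a degree-2144 Galois extension with Galois group (Z/4035Z)^*. By CRT, (Z/4035Z)^* ≅ (Z/3Z)^* × (Z/5Z)^* × (Z/269Z)^*. Each prime-power unit group is (Z/3Z)^* ≅ Z/2Z; (Z/5Z)^* ≅ Z/4Z; (Z/269Z)^* ≅ Z/268Z. Hence Gal(Q(zeta_4035)/Q) ≅ Z/2Z × Z/4Z × Z/268Z.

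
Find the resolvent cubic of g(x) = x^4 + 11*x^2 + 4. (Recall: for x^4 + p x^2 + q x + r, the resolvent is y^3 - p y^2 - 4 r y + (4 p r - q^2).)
h(y) = y^3 - 11*y^2 - 16*y + 176

Identify coefficients: p = 11, q = 0, r = 4.
Plug into h(y) = y^3 - p y^2 - 4 r y + (4 p r - q^2):
  h(y) = y^3 - (11) y^2 - 4*(4) y + (4*(11)*(4) - (0)^2)
       = y^3 + (-11) y^2 + (-16) y + (176).
Simplifying: h(y) = y^3 - 11*y^2 - 16*y + 176.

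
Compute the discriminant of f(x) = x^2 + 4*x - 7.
Δ = 44

For a quadratic a x^2 + b x + c the discriminant is Δ = b^2 - 4ac = (4)^2 - 4*(1)*(-7) = 16 - (-28) = 44.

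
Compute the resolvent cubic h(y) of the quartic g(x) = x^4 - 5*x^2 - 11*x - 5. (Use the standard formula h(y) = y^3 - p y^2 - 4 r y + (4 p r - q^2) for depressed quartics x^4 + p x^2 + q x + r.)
h(y) = y^3 + 5*y^2 + 20*y - 21

Identify coefficients: p = -5, q = -11, r = -5.
Plug into h(y) = y^3 - p y^2 - 4 r y + (4 p r - q^2):
  h(y) = y^3 - (-5) y^2 - 4*(-5) y + (4*(-5)*(-5) - (-11)^2)
       = y^3 + (5) y^2 + (20) y + (-21).
Simplifying: h(y) = y^3 + 5*y^2 + 20*y - 21.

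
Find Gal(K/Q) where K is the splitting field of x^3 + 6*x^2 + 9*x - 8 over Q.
Gal(K/Q) = S_3 (symmetric group of order 6)

Compute the discriminant of x^3 + (6)*x^2 + (9)*x + (-8): Δ = -2592. Since Δ is not a rational square, the Galois group is not contained in A_3; it must be the full S_3 (irreducibility of the cubic rules out anything smaller).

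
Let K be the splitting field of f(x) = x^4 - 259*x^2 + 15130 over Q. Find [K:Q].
[K:Q] = 4

f factors as (x^2 - 170)(x^2 - 89); the splitting field is K = Q(sqrt(170), sqrt(89)). Since 170, 89, and 15130 are all non-squares in Q, the three subfields Q(sqrt(170)), Q(sqrt(89)), Q(sqrt(15130)) are distinct degree-2 extensions, so [K:Q] = 4 (Klein four Galois group).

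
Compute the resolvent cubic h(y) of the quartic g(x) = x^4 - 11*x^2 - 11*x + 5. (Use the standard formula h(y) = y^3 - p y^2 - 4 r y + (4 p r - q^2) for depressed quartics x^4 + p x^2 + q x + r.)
h(y) = y^3 + 11*y^2 - 20*y - 341

Identify coefficients: p = -11, q = -11, r = 5.
Plug into h(y) = y^3 - p y^2 - 4 r y + (4 p r - q^2):
  h(y) = y^3 - (-11) y^2 - 4*(5) y + (4*(-11)*(5) - (-11)^2)
       = y^3 + (11) y^2 + (-20) y + (-341).
Simplifying: h(y) = y^3 + 11*y^2 - 20*y - 341.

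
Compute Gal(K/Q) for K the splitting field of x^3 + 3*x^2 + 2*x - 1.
Gal(K/Q) = S_3 (symmetric group of order 6)

Compute the discriminant of x^3 + (3)*x^2 + (2)*x + (-1): Δ = -23. Since Δ is not a rational square, the Galois group is not contained in A_3; it must be the full S_3 (irreducibility of the cubic rules out anything smaller).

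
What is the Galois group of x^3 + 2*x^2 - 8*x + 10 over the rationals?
Gal(K/Q) = S_3 (symmetric group of order 6)

Compute the discriminant of x^3 + (2)*x^2 + (-8)*x + (10): Δ = -3596. Since Δ is not a rational square, the Galois group is not contained in A_3; it must be the full S_3 (irreducibility of the cubic rules out anything smaller).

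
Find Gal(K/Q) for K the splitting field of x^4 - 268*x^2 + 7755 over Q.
Gal(K/Q) = V_4 (Klein four-group, Z/2Z × Z/2Z)

f factors as (x^2 - 235)(x^2 - 33), so the splitting field is K = Q(sqrt(235), sqrt(33)). The elements 235, 33, 7755 are all non-squares in Q, so sqrt(235) and sqrt(33) generate independent quadratic extensions. Thus [K:Q] = 4 and Gal(K/Q) is generated by the two order-2 automorphisms sqrt(235) ↦ -sqrt(235) and sqrt(33) ↦ -sqrt(33), giving V_4.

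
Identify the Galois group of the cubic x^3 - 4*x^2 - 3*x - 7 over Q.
Gal(K/Q) = S_3 (symmetric group of order 6)

Compute the discriminant of x^3 + (-4)*x^2 + (-3)*x + (-7): Δ = -4375. Since Δ is not a rational square, the Galois group is not contained in A_3; it must be the full S_3 (irreducibility of the cubic rules out anything smaller).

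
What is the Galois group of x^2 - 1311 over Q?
Gal(K/Q) = Z/2Z (cyclic of order 2)

x^2 - 1311 is irreducible over Q since 1311 is not a rational square. The splitting field Q(sqrt(1311)) has degree 2 over Q, and its unique nontrivial automorphism is sqrt(1311) ↦ -sqrt(1311). Hence Gal(Q(sqrt(1311))/Q) = Z/2Z.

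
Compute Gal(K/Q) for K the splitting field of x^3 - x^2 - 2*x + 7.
Gal(K/Q) = S_3 (symmetric group of order 6)

Compute the discriminant of x^3 + (-1)*x^2 + (-2)*x + (7): Δ = -1007. Since Δ is not a rational square, the Galois group is not contained in A_3; it must be the full S_3 (irreducibility of the cubic rules out anything smaller).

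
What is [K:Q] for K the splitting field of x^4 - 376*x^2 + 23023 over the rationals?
[K:Q] = 4

f factors as (x^2 - 299)(x^2 - 77); the splitting field is K = Q(sqrt(299), sqrt(77)). Since 299, 77, and 23023 are all non-squares in Q, the three subfields Q(sqrt(299)), Q(sqrt(77)), Q(sqrt(23023)) are distinct degree-2 extensions, so [K:Q] = 4 (Klein four Galois group).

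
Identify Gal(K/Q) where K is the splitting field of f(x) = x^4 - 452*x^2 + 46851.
Gal(K/Q) = V_4 (Klein four-group, Z/2Z × Z/2Z)

f factors as (x^2 - 291)(x^2 - 161), so the splitting field is K = Q(sqrt(291), sqrt(161)). The elements 291, 161, 46851 are all non-squares in Q, so sqrt(291) and sqrt(161) generate independent quadratic extensions. Thus [K:Q] = 4 and Gal(K/Q) is generated by the two order-2 automorphisms sqrt(291) ↦ -sqrt(291) and sqrt(161) ↦ -sqrt(161), giving V_4.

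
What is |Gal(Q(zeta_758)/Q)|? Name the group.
|Gal(Q(zeta_758)/Q)| = phi(758) = 378; group ≅ (Z/758Z)^* ≅ Z/378Z

The n-th cyclotomic polynomial Φ_758(x) is the minimal polynomial of zeta_758 over Q and has degree phi(758) = 378. So Q(zeta_758) is a degree-378 Galois extension with Galois group (Z/758Z)^*. By CRT, (Z/758Z)^* ≅ (Z/2Z)^* × (Z/379Z)^*. Each prime-power unit group is (Z/2Z)^* ≅ trivial group (order 1); (Z/379Z)^* ≅ Z/378Z. Hence Gal(Q(zeta_758)/Q) ≅ Z/378Z.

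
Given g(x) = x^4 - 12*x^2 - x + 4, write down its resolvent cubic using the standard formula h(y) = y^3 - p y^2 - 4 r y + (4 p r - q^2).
h(y) = y^3 + 12*y^2 - 16*y - 193

Identify coefficients: p = -12, q = -1, r = 4.
Plug into h(y) = y^3 - p y^2 - 4 r y + (4 p r - q^2):
  h(y) = y^3 - (-12) y^2 - 4*(4) y + (4*(-12)*(4) - (-1)^2)
       = y^3 + (12) y^2 + (-16) y + (-193).
Simplifying: h(y) = y^3 + 12*y^2 - 16*y - 193.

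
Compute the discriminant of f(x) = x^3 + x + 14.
Δ = -5296

For a depressed cubic x^3 + p x + q the discriminant is Δ = -4 p^3 - 27 q^2 = -4*(1)^3 - 27*(14)^2 = -4 - 5292 = -5296.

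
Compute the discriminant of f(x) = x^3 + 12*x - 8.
Δ = -8640

For a depressed cubic x^3 + p x + q the discriminant is Δ = -4 p^3 - 27 q^2 = -4*(12)^3 - 27*(-8)^2 = -6912 - 1728 = -8640.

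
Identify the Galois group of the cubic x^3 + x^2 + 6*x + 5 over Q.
Gal(K/Q) = S_3 (symmetric group of order 6)

Compute the discriminant of x^3 + (1)*x^2 + (6)*x + (5): Δ = -983. Since Δ is not a rational square, the Galois group is not contained in A_3; it must be the full S_3 (irreducibility of the cubic rules out anything smaller).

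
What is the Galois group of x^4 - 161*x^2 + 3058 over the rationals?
Gal(K/Q) = V_4 (Klein four-group, Z/2Z × Z/2Z)

f factors as (x^2 - 139)(x^2 - 22), so the splitting field is K = Q(sqrt(139), sqrt(22)). The elements 139, 22, 3058 are all non-squares in Q, so sqrt(139) and sqrt(22) generate independent quadratic extensions. Thus [K:Q] = 4 and Gal(K/Q) is generated by the two order-2 automorphisms sqrt(139) ↦ -sqrt(139) and sqrt(22) ↦ -sqrt(22), giving V_4.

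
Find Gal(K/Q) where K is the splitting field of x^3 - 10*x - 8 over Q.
Gal(K/Q) = S_3 (symmetric group of order 6)

Compute the discriminant of x^3 + (0)*x^2 + (-10)*x + (-8): Δ = 2272. Since Δ is not a rational square, the Galois group is not contained in A_3; it must be the full S_3 (irreducibility of the cubic rules out anything smaller).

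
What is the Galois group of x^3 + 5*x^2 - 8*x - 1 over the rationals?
Gal(K/Q) = S_3 (symmetric group of order 6)

Compute the discriminant of x^3 + (5)*x^2 + (-8)*x + (-1): Δ = 4841. Since Δ is not a rational square, the Galois group is not contained in A_3; it must be the full S_3 (irreducibility of the cubic rules out anything smaller).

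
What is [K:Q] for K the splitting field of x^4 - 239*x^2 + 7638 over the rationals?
[K:Q] = 4

f factors as (x^2 - 38)(x^2 - 201); the splitting field is K = Q(sqrt(38), sqrt(201)). Since 38, 201, and 7638 are all non-squares in Q, the three subfields Q(sqrt(38)), Q(sqrt(201)), Q(sqrt(7638)) are distinct degree-2 extensions, so [K:Q] = 4 (Klein four Galois group).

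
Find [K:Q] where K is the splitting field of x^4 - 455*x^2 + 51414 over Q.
[K:Q] = 4

f factors as (x^2 - 209)(x^2 - 246); the splitting field is K = Q(sqrt(209), sqrt(246)). Since 209, 246, and 51414 are all non-squares in Q, the three subfields Q(sqrt(209)), Q(sqrt(246)), Q(sqrt(51414)) are distinct degree-2 extensions, so [K:Q] = 4 (Klein four Galois group).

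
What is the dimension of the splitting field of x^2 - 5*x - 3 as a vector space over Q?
[K:Q] = 2

The discriminant of x^2 + (-5)*x + (-3) is b^2 - 4c = 25 - (-12) = 37. Since 37 is not a perfect square in Q, the polynomial is irreducible over Q. Its two roots generate a degree-2 extension, so [K:Q] = 2.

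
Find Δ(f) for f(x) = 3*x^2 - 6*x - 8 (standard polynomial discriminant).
Δ = 132

For a quadratic a x^2 + b x + c the discriminant is Δ = b^2 - 4ac = (-6)^2 - 4*(3)*(-8) = 36 - (-96) = 132.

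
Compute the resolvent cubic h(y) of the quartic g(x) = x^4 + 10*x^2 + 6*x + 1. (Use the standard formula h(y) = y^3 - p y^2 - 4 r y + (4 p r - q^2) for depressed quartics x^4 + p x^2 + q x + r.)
h(y) = y^3 - 10*y^2 - 4*y + 4

Identify coefficients: p = 10, q = 6, r = 1.
Plug into h(y) = y^3 - p y^2 - 4 r y + (4 p r - q^2):
  h(y) = y^3 - (10) y^2 - 4*(1) y + (4*(10)*(1) - (6)^2)
       = y^3 + (-10) y^2 + (-4) y + (4).
Simplifying: h(y) = y^3 - 10*y^2 - 4*y + 4.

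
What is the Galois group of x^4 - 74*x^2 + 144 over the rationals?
Gal(K/Q) = Z/2Z (cyclic of order 2)

f factors as (x^2 - 72)(x^2 - 2), so the splitting field is K = Q(sqrt(72), sqrt(2)). The squarefree part of 72 is 2 and the squarefree part of 2 is also 2, so sqrt(72) and sqrt(2) are both rational multiples of sqrt(2). Hence Q(sqrt(72)) = Q(sqrt(2)) = Q(sqrt(2)), and the splitting field collapses to a single degree-2 extension with Galois group Z/2Z.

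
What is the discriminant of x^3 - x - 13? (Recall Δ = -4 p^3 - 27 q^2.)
Δ = -4559

For a depressed cubic x^3 + p x + q the discriminant is Δ = -4 p^3 - 27 q^2 = -4*(-1)^3 - 27*(-13)^2 = 4 - 4563 = -4559.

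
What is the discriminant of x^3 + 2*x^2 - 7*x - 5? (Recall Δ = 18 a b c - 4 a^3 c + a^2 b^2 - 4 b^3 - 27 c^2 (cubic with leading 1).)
Δ = 2313

For x^3 + a x^2 + b x + c the discriminant is Δ = 18 a b c - 4 a^3 c + a^2 b^2 - 4 b^3 - 27 c^2.
Plug a = 2, b = -7, c = -5:
  18*(2)*(-7)*(-5) - 4*(2)^3*(-5) + (2)^2*(-7)^2 - 4*(-7)^3 - 27*(-5)^2
  = 1260 + (160) + 196 + (1372) + (-675)
  = 2313.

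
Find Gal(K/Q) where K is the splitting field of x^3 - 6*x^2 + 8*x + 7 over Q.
Gal(K/Q) = S_3 (symmetric group of order 6)

Compute the discriminant of x^3 + (-6)*x^2 + (8)*x + (7): Δ = -1067. Since Δ is not a rational square, the Galois group is not contained in A_3; it must be the full S_3 (irreducibility of the cubic rules out anything smaller).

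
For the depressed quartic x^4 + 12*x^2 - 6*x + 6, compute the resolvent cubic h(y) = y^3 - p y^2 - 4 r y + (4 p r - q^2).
h(y) = y^3 - 12*y^2 - 24*y + 252

Identify coefficients: p = 12, q = -6, r = 6.
Plug into h(y) = y^3 - p y^2 - 4 r y + (4 p r - q^2):
  h(y) = y^3 - (12) y^2 - 4*(6) y + (4*(12)*(6) - (-6)^2)
       = y^3 + (-12) y^2 + (-24) y + (252).
Simplifying: h(y) = y^3 - 12*y^2 - 24*y + 252.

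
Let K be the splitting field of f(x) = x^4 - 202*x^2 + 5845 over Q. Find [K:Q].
[K:Q] = 4

f factors as (x^2 - 35)(x^2 - 167); the splitting field is K = Q(sqrt(35), sqrt(167)). Since 35, 167, and 5845 are all non-squares in Q, the three subfields Q(sqrt(35)), Q(sqrt(167)), Q(sqrt(5845)) are distinct degree-2 extensions, so [K:Q] = 4 (Klein four Galois group).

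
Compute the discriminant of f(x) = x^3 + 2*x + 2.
Δ = -140

For a depressed cubic x^3 + p x + q the discriminant is Δ = -4 p^3 - 27 q^2 = -4*(2)^3 - 27*(2)^2 = -32 - 108 = -140.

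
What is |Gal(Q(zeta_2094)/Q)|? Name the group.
|Gal(Q(zeta_2094)/Q)| = phi(2094) = 696; group ≅ (Z/2094Z)^* ≅ Z/2Z × Z/348Z

The n-th cyclotomic polynomial Φ_2094(x) is the minimal polynomial of zeta_2094 over Q and has degree phi(2094) = 696. So Q(zeta_2094) is a degree-696 Galois extension with Galois group (Z/2094Z)^*. By CRT, (Z/2094Z)^* ≅ (Z/2Z)^* × (Z/3Z)^* × (Z/349Z)^*. Each prime-power unit group is (Z/2Z)^* ≅ trivial group (order 1); (Z/3Z)^* ≅ Z/2Z; (Z/349Z)^* ≅ Z/348Z. Hence Gal(Q(zeta_2094)/Q) ≅ Z/2Z × Z/348Z.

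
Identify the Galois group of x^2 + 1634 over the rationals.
Gal(K/Q) = Z/2Z (cyclic of order 2)

x^2 + 1634 is irreducible over Q since -1634 is not a rational square. The splitting field Q(sqrt(-1634)) has degree 2 over Q, and its unique nontrivial automorphism is sqrt(-1634) ↦ -sqrt(-1634). Hence Gal(Q(sqrt(-1634))/Q) = Z/2Z.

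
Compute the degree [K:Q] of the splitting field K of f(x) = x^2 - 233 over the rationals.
[K:Q] = 2

The polynomial x^2 - 233 is irreducible over Q since 233 is not a perfect square. Its splitting field is Q(sqrt(233)), which has degree 2 over Q.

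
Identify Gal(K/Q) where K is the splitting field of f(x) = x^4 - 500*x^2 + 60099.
Gal(K/Q) = V_4 (Klein four-group, Z/2Z × Z/2Z)

f factors as (x^2 - 201)(x^2 - 299), so the splitting field is K = Q(sqrt(201), sqrt(299)). The elements 201, 299, 60099 are all non-squares in Q, so sqrt(201) and sqrt(299) generate independent quadratic extensions. Thus [K:Q] = 4 and Gal(K/Q) is generated by the two order-2 automorphisms sqrt(201) ↦ -sqrt(201) and sqrt(299) ↦ -sqrt(299), giving V_4.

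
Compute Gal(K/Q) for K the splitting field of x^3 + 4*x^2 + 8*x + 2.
Gal(K/Q) = S_3 (symmetric group of order 6)

Compute the discriminant of x^3 + (4)*x^2 + (8)*x + (2): Δ = -492. Since Δ is not a rational square, the Galois group is not contained in A_3; it must be the full S_3 (irreducibility of the cubic rules out anything smaller).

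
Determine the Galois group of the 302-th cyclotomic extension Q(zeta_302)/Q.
|Gal(Q(zeta_302)/Q)| = phi(302) = 150; group ≅ (Z/302Z)^* ≅ Z/150Z

The n-th cyclotomic polynomial Φ_302(x) is the minimal polynomial of zeta_302 over Q and has degree phi(302) = 150. So Q(zeta_302) is a degree-150 Galois extension with Galois group (Z/302Z)^*. By CRT, (Z/302Z)^* ≅ (Z/2Z)^* × (Z/151Z)^*. Each prime-power unit group is (Z/2Z)^* ≅ trivial group (order 1); (Z/151Z)^* ≅ Z/150Z. Hence Gal(Q(zeta_302)/Q) ≅ Z/150Z.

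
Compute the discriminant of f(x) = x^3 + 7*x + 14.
Δ = -6664

For a depressed cubic x^3 + p x + q the discriminant is Δ = -4 p^3 - 27 q^2 = -4*(7)^3 - 27*(14)^2 = -1372 - 5292 = -6664.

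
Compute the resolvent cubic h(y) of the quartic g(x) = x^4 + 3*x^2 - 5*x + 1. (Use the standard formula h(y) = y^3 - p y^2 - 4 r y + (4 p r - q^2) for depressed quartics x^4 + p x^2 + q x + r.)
h(y) = y^3 - 3*y^2 - 4*y - 13

Identify coefficients: p = 3, q = -5, r = 1.
Plug into h(y) = y^3 - p y^2 - 4 r y + (4 p r - q^2):
  h(y) = y^3 - (3) y^2 - 4*(1) y + (4*(3)*(1) - (-5)^2)
       = y^3 + (-3) y^2 + (-4) y + (-13).
Simplifying: h(y) = y^3 - 3*y^2 - 4*y - 13.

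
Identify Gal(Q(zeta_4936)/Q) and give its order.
|Gal(Q(zeta_4936)/Q)| = phi(4936) = 2464; group ≅ (Z/4936Z)^* ≅ Z/2Z × Z/2Z × Z/616Z

The n-th cyclotomic polynomial Φ_4936(x) is the minimal polynomial of zeta_4936 over Q and has degree phi(4936) = 2464. So Q(zeta_4936) is a degree-2464 Galois extension with Galois group (Z/4936Z)^*. By CRT, (Z/4936Z)^* ≅ (Z/8Z)^* × (Z/617Z)^*. Each prime-power unit group is (Z/8Z)^* ≅ Z/2Z × Z/2Z; (Z/617Z)^* ≅ Z/616Z. Hence Gal(Q(zeta_4936)/Q) ≅ Z/2Z × Z/2Z × Z/616Z.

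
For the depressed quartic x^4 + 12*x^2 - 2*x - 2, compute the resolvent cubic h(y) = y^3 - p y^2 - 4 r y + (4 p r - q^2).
h(y) = y^3 - 12*y^2 + 8*y - 100

Identify coefficients: p = 12, q = -2, r = -2.
Plug into h(y) = y^3 - p y^2 - 4 r y + (4 p r - q^2):
  h(y) = y^3 - (12) y^2 - 4*(-2) y + (4*(12)*(-2) - (-2)^2)
       = y^3 + (-12) y^2 + (8) y + (-100).
Simplifying: h(y) = y^3 - 12*y^2 + 8*y - 100.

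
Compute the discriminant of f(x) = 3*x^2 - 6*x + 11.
Δ = -96

For a quadratic a x^2 + b x + c the discriminant is Δ = b^2 - 4ac = (-6)^2 - 4*(3)*(11) = 36 - (132) = -96.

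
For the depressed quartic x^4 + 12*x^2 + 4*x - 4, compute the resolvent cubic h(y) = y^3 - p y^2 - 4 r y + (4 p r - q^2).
h(y) = y^3 - 12*y^2 + 16*y - 208

Identify coefficients: p = 12, q = 4, r = -4.
Plug into h(y) = y^3 - p y^2 - 4 r y + (4 p r - q^2):
  h(y) = y^3 - (12) y^2 - 4*(-4) y + (4*(12)*(-4) - (4)^2)
       = y^3 + (-12) y^2 + (16) y + (-208).
Simplifying: h(y) = y^3 - 12*y^2 + 16*y - 208.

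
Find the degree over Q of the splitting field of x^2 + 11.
[K:Q] = 2

The discriminant of x^2 + (0)*x + (11) is b^2 - 4c = 0 - (44) = -44. Since -44 is not a perfect square in Q, the polynomial is irreducible over Q. Its two roots generate a degree-2 extension, so [K:Q] = 2.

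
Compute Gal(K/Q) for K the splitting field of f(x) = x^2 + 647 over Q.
Gal(K/Q) = Z/2Z (cyclic of order 2)

x^2 + 647 is irreducible over Q since -647 is not a rational square. The splitting field Q(sqrt(-647)) has degree 2 over Q, and its unique nontrivial automorphism is sqrt(-647) ↦ -sqrt(-647). Hence Gal(Q(sqrt(-647))/Q) = Z/2Z.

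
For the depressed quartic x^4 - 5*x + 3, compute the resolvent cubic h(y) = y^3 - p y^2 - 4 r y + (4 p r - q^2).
h(y) = y^3 - 12*y - 25

Identify coefficients: p = 0, q = -5, r = 3.
Plug into h(y) = y^3 - p y^2 - 4 r y + (4 p r - q^2):
  h(y) = y^3 - (0) y^2 - 4*(3) y + (4*(0)*(3) - (-5)^2)
       = y^3 + (0) y^2 + (-12) y + (-25).
Simplifying: h(y) = y^3 - 12*y - 25.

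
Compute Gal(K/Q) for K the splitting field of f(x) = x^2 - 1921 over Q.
Gal(K/Q) = Z/2Z (cyclic of order 2)

x^2 - 1921 is irreducible over Q since 1921 is not a rational square. The splitting field Q(sqrt(1921)) has degree 2 over Q, and its unique nontrivial automorphism is sqrt(1921) ↦ -sqrt(1921). Hence Gal(Q(sqrt(1921))/Q) = Z/2Z.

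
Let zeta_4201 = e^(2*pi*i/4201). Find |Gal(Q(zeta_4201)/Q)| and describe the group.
|Gal(Q(zeta_4201)/Q)| = phi(4201) = 4200; group ≅ (Z/4201Z)^* ≅ Z/4200Z

The n-th cyclotomic polynomial Φ_4201(x) is the minimal polynomial of zeta_4201 over Q and has degree phi(4201) = 4200. So Q(zeta_4201) is a degree-4200 Galois extension with Galois group (Z/4201Z)^*. (Z/4201Z)^* is cyclic since 4201 is an odd prime power (or 4). Hence Gal(Q(zeta_4201)/Q) ≅ Z/4200Z.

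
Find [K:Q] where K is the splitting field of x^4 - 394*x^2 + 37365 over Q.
[K:Q] = 4

f factors as (x^2 - 235)(x^2 - 159); the splitting field is K = Q(sqrt(235), sqrt(159)). Since 235, 159, and 37365 are all non-squares in Q, the three subfields Q(sqrt(235)), Q(sqrt(159)), Q(sqrt(37365)) are distinct degree-2 extensions, so [K:Q] = 4 (Klein four Galois group).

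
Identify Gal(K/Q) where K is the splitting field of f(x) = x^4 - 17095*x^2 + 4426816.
Gal(K/Q) = Z/2Z (cyclic of order 2)

f factors as (x^2 - 263)(x^2 - 16832), so the splitting field is K = Q(sqrt(263), sqrt(16832)). The squarefree part of 263 is 263 and the squarefree part of 16832 is also 263, so sqrt(263) and sqrt(16832) are both rational multiples of sqrt(263). Hence Q(sqrt(263)) = Q(sqrt(16832)) = Q(sqrt(263)), and the splitting field collapses to a single degree-2 extension with Galois group Z/2Z.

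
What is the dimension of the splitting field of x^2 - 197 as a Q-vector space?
[K:Q] = 2

The polynomial x^2 - 197 is irreducible over Q since 197 is not a perfect square. Its splitting field is Q(sqrt(197)), which has degree 2 over Q.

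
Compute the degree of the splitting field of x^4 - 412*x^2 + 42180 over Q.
[K:Q] = 4

f factors as (x^2 - 190)(x^2 - 222); the splitting field is K = Q(sqrt(190), sqrt(222)). Since 190, 222, and 42180 are all non-squares in Q, the three subfields Q(sqrt(190)), Q(sqrt(222)), Q(sqrt(42180)) are distinct degree-2 extensions, so [K:Q] = 4 (Klein four Galois group).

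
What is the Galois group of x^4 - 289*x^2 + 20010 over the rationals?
Gal(K/Q) = V_4 (Klein four-group, Z/2Z × Z/2Z)

f factors as (x^2 - 115)(x^2 - 174), so the splitting field is K = Q(sqrt(115), sqrt(174)). The elements 115, 174, 20010 are all non-squares in Q, so sqrt(115) and sqrt(174) generate independent quadratic extensions. Thus [K:Q] = 4 and Gal(K/Q) is generated by the two order-2 automorphisms sqrt(115) ↦ -sqrt(115) and sqrt(174) ↦ -sqrt(174), giving V_4.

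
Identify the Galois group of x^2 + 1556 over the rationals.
Gal(K/Q) = Z/2Z (cyclic of order 2)

x^2 + 1556 is irreducible over Q since -1556 is not a rational square. The splitting field Q(sqrt(-1556)) has degree 2 over Q, and its unique nontrivial automorphism is sqrt(-1556) ↦ -sqrt(-1556). Hence Gal(Q(sqrt(-1556))/Q) = Z/2Z.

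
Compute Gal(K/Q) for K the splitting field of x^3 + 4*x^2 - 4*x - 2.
Gal(K/Q) = S_3 (symmetric group of order 6)

Compute the discriminant of x^3 + (4)*x^2 + (-4)*x + (-2): Δ = 1492. Since Δ is not a rational square, the Galois group is not contained in A_3; it must be the full S_3 (irreducibility of the cubic rules out anything smaller).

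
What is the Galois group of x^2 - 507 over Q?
Gal(K/Q) = Z/2Z (cyclic of order 2)

x^2 - 507 is irreducible over Q since 507 is not a rational square. The splitting field Q(sqrt(507)) has degree 2 over Q, and its unique nontrivial automorphism is sqrt(507) ↦ -sqrt(507). Hence Gal(Q(sqrt(507))/Q) = Z/2Z.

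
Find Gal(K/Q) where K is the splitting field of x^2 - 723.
Gal(K/Q) = Z/2Z (cyclic of order 2)

x^2 - 723 is irreducible over Q since 723 is not a rational square. The splitting field Q(sqrt(723)) has degree 2 over Q, and its unique nontrivial automorphism is sqrt(723) ↦ -sqrt(723). Hence Gal(Q(sqrt(723))/Q) = Z/2Z.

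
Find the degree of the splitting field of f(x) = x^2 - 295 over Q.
[K:Q] = 2

The polynomial x^2 - 295 is irreducible over Q since 295 is not a perfect square. Its splitting field is Q(sqrt(295)), which has degree 2 over Q.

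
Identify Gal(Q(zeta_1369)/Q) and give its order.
|Gal(Q(zeta_1369)/Q)| = phi(1369) = 1332; group ≅ (Z/1369Z)^* ≅ Z/1332Z

The n-th cyclotomic polynomial Φ_1369(x) is the minimal polynomial of zeta_1369 over Q and has degree phi(1369) = 1332. So Q(zeta_1369) is a degree-1332 Galois extension with Galois group (Z/1369Z)^*. (Z/1369Z)^* is cyclic since 1369 is an odd prime power (or 4). Hence Gal(Q(zeta_1369)/Q) ≅ Z/1332Z.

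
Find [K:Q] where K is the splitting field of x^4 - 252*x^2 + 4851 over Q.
[K:Q] = 4

f factors as (x^2 - 21)(x^2 - 231); the splitting field is K = Q(sqrt(21), sqrt(231)). Since 21, 231, and 4851 are all non-squares in Q, the three subfields Q(sqrt(21)), Q(sqrt(231)), Q(sqrt(4851)) are distinct degree-2 extensions, so [K:Q] = 4 (Klein four Galois group).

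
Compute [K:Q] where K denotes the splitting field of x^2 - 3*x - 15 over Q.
[K:Q] = 2

The discriminant of x^2 + (-3)*x + (-15) is b^2 - 4c = 9 - (-60) = 69. Since 69 is not a perfect square in Q, the polynomial is irreducible over Q. Its two roots generate a degree-2 extension, so [K:Q] = 2.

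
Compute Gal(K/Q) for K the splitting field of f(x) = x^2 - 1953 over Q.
Gal(K/Q) = Z/2Z (cyclic of order 2)

x^2 - 1953 is irreducible over Q since 1953 is not a rational square. The splitting field Q(sqrt(1953)) has degree 2 over Q, and its unique nontrivial automorphism is sqrt(1953) ↦ -sqrt(1953). Hence Gal(Q(sqrt(1953))/Q) = Z/2Z.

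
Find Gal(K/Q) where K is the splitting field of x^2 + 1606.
Gal(K/Q) = Z/2Z (cyclic of order 2)

x^2 + 1606 is irreducible over Q since -1606 is not a rational square. The splitting field Q(sqrt(-1606)) has degree 2 over Q, and its unique nontrivial automorphism is sqrt(-1606) ↦ -sqrt(-1606). Hence Gal(Q(sqrt(-1606))/Q) = Z/2Z.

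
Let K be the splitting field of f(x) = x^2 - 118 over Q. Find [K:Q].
[K:Q] = 2

The polynomial x^2 - 118 is irreducible over Q since 118 is not a perfect square. Its splitting field is Q(sqrt(118)), which has degree 2 over Q.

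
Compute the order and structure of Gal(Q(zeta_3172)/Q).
|Gal(Q(zeta_3172)/Q)| = phi(3172) = 1440; group ≅ (Z/3172Z)^* ≅ Z/2Z × Z/12Z × Z/60Z

The n-th cyclotomic polynomial Φ_3172(x) is the minimal polynomial of zeta_3172 over Q and has degree phi(3172) = 1440. So Q(zeta_3172) is a degree-1440 Galois extension with Galois group (Z/3172Z)^*. By CRT, (Z/3172Z)^* ≅ (Z/4Z)^* × (Z/13Z)^* × (Z/61Z)^*. Each prime-power unit group is (Z/4Z)^* ≅ Z/2Z; (Z/13Z)^* ≅ Z/12Z; (Z/61Z)^* ≅ Z/60Z. Hence Gal(Q(zeta_3172)/Q) ≅ Z/2Z × Z/12Z × Z/60Z.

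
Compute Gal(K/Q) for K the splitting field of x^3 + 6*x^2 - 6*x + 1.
Gal(K/Q) = S_3 (symmetric group of order 6)

Compute the discriminant of x^3 + (6)*x^2 + (-6)*x + (1): Δ = 621. Since Δ is not a rational square, the Galois group is not contained in A_3; it must be the full S_3 (irreducibility of the cubic rules out anything smaller).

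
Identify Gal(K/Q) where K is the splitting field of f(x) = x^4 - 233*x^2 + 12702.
Gal(K/Q) = V_4 (Klein four-group, Z/2Z × Z/2Z)

f factors as (x^2 - 87)(x^2 - 146), so the splitting field is K = Q(sqrt(87), sqrt(146)). The elements 87, 146, 12702 are all non-squares in Q, so sqrt(87) and sqrt(146) generate independent quadratic extensions. Thus [K:Q] = 4 and Gal(K/Q) is generated by the two order-2 automorphisms sqrt(87) ↦ -sqrt(87) and sqrt(146) ↦ -sqrt(146), giving V_4.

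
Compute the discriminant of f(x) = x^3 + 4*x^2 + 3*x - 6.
Δ = -696

For x^3 + a x^2 + b x + c the discriminant is Δ = 18 a b c - 4 a^3 c + a^2 b^2 - 4 b^3 - 27 c^2.
Plug a = 4, b = 3, c = -6:
  18*(4)*(3)*(-6) - 4*(4)^3*(-6) + (4)^2*(3)^2 - 4*(3)^3 - 27*(-6)^2
  = -1296 + (1536) + 144 + (-108) + (-972)
  = -696.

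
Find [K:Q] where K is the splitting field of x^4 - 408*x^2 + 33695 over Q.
[K:Q] = 4

f factors as (x^2 - 293)(x^2 - 115); the splitting field is K = Q(sqrt(293), sqrt(115)). Since 293, 115, and 33695 are all non-squares in Q, the three subfields Q(sqrt(293)), Q(sqrt(115)), Q(sqrt(33695)) are distinct degree-2 extensions, so [K:Q] = 4 (Klein four Galois group).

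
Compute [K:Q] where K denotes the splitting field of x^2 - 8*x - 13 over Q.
[K:Q] = 2

The discriminant of x^2 + (-8)*x + (-13) is b^2 - 4c = 64 - (-52) = 116. Since 116 is not a perfect square in Q, the polynomial is irreducible over Q. Its two roots generate a degree-2 extension, so [K:Q] = 2.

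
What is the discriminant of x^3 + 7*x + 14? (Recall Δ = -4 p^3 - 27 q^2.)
Δ = -6664

For a depressed cubic x^3 + p x + q the discriminant is Δ = -4 p^3 - 27 q^2 = -4*(7)^3 - 27*(14)^2 = -1372 - 5292 = -6664.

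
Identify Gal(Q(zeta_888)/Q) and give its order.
|Gal(Q(zeta_888)/Q)| = phi(888) = 288; group ≅ (Z/888Z)^* ≅ Z/2Z × Z/2Z × Z/2Z × Z/36Z

The n-th cyclotomic polynomial Φ_888(x) is the minimal polynomial of zeta_888 over Q and has degree phi(888) = 288. So Q(zeta_888) is a degree-288 Galois extension with Galois group (Z/888Z)^*. By CRT, (Z/888Z)^* ≅ (Z/8Z)^* × (Z/3Z)^* × (Z/37Z)^*. Each prime-power unit group is (Z/8Z)^* ≅ Z/2Z × Z/2Z; (Z/3Z)^* ≅ Z/2Z; (Z/37Z)^* ≅ Z/36Z. Hence Gal(Q(zeta_888)/Q) ≅ Z/2Z × Z/2Z × Z/2Z × Z/36Z.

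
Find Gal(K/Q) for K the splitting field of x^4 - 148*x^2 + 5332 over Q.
Gal(K/Q) = V_4 (Klein four-group, Z/2Z × Z/2Z)

f factors as (x^2 - 62)(x^2 - 86), so the splitting field is K = Q(sqrt(62), sqrt(86)). The elements 62, 86, 5332 are all non-squares in Q, so sqrt(62) and sqrt(86) generate independent quadratic extensions. Thus [K:Q] = 4 and Gal(K/Q) is generated by the two order-2 automorphisms sqrt(62) ↦ -sqrt(62) and sqrt(86) ↦ -sqrt(86), giving V_4.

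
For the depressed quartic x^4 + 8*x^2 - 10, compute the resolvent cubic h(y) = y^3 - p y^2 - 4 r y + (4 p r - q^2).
h(y) = y^3 - 8*y^2 + 40*y - 320

Identify coefficients: p = 8, q = 0, r = -10.
Plug into h(y) = y^3 - p y^2 - 4 r y + (4 p r - q^2):
  h(y) = y^3 - (8) y^2 - 4*(-10) y + (4*(8)*(-10) - (0)^2)
       = y^3 + (-8) y^2 + (40) y + (-320).
Simplifying: h(y) = y^3 - 8*y^2 + 40*y - 320.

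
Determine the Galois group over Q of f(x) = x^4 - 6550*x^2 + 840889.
Gal(K/Q) = Z/2Z (cyclic of order 2)

f factors as (x^2 - 6419)(x^2 - 131), so the splitting field is K = Q(sqrt(6419), sqrt(131)). The squarefree part of 6419 is 131 and the squarefree part of 131 is also 131, so sqrt(6419) and sqrt(131) are both rational multiples of sqrt(131). Hence Q(sqrt(6419)) = Q(sqrt(131)) = Q(sqrt(131)), and the splitting field collapses to a single degree-2 extension with Galois group Z/2Z.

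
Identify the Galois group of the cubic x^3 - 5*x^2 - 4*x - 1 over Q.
Gal(K/Q) = S_3 (symmetric group of order 6)

Compute the discriminant of x^3 + (-5)*x^2 + (-4)*x + (-1): Δ = -231. Since Δ is not a rational square, the Galois group is not contained in A_3; it must be the full S_3 (irreducibility of the cubic rules out anything smaller).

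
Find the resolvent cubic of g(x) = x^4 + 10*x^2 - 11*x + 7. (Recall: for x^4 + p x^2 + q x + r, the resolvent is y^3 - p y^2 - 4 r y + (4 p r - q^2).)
h(y) = y^3 - 10*y^2 - 28*y + 159

Identify coefficients: p = 10, q = -11, r = 7.
Plug into h(y) = y^3 - p y^2 - 4 r y + (4 p r - q^2):
  h(y) = y^3 - (10) y^2 - 4*(7) y + (4*(10)*(7) - (-11)^2)
       = y^3 + (-10) y^2 + (-28) y + (159).
Simplifying: h(y) = y^3 - 10*y^2 - 28*y + 159.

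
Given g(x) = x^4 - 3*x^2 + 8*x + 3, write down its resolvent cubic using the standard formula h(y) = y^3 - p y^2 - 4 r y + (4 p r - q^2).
h(y) = y^3 + 3*y^2 - 12*y - 100

Identify coefficients: p = -3, q = 8, r = 3.
Plug into h(y) = y^3 - p y^2 - 4 r y + (4 p r - q^2):
  h(y) = y^3 - (-3) y^2 - 4*(3) y + (4*(-3)*(3) - (8)^2)
       = y^3 + (3) y^2 + (-12) y + (-100).
Simplifying: h(y) = y^3 + 3*y^2 - 12*y - 100.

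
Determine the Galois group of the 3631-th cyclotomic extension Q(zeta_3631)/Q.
|Gal(Q(zeta_3631)/Q)| = phi(3631) = 3630; group ≅ (Z/3631Z)^* ≅ Z/3630Z

The n-th cyclotomic polynomial Φ_3631(x) is the minimal polynomial of zeta_3631 over Q and has degree phi(3631) = 3630. So Q(zeta_3631) is a degree-3630 Galois extension with Galois group (Z/3631Z)^*. (Z/3631Z)^* is cyclic since 3631 is an odd prime power (or 4). Hence Gal(Q(zeta_3631)/Q) ≅ Z/3630Z.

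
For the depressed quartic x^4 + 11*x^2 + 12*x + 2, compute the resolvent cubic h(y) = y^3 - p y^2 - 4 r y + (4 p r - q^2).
h(y) = y^3 - 11*y^2 - 8*y - 56

Identify coefficients: p = 11, q = 12, r = 2.
Plug into h(y) = y^3 - p y^2 - 4 r y + (4 p r - q^2):
  h(y) = y^3 - (11) y^2 - 4*(2) y + (4*(11)*(2) - (12)^2)
       = y^3 + (-11) y^2 + (-8) y + (-56).
Simplifying: h(y) = y^3 - 11*y^2 - 8*y - 56.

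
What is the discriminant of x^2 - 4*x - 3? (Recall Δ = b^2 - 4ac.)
Δ = 28

For a quadratic a x^2 + b x + c the discriminant is Δ = b^2 - 4ac = (-4)^2 - 4*(1)*(-3) = 16 - (-12) = 28.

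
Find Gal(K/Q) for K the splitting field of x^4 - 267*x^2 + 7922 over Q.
Gal(K/Q) = V_4 (Klein four-group, Z/2Z × Z/2Z)

f factors as (x^2 - 233)(x^2 - 34), so the splitting field is K = Q(sqrt(233), sqrt(34)). The elements 233, 34, 7922 are all non-squares in Q, so sqrt(233) and sqrt(34) generate independent quadratic extensions. Thus [K:Q] = 4 and Gal(K/Q) is generated by the two order-2 automorphisms sqrt(233) ↦ -sqrt(233) and sqrt(34) ↦ -sqrt(34), giving V_4.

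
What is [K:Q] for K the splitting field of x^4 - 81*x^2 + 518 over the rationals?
[K:Q] = 4

f factors as (x^2 - 74)(x^2 - 7); the splitting field is K = Q(sqrt(74), sqrt(7)). Since 74, 7, and 518 are all non-squares in Q, the three subfields Q(sqrt(74)), Q(sqrt(7)), Q(sqrt(518)) are distinct degree-2 extensions, so [K:Q] = 4 (Klein four Galois group).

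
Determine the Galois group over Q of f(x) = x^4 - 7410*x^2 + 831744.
Gal(K/Q) = Z/2Z (cyclic of order 2)

f factors as (x^2 - 7296)(x^2 - 114), so the splitting field is K = Q(sqrt(7296), sqrt(114)). The squarefree part of 7296 is 114 and the squarefree part of 114 is also 114, so sqrt(7296) and sqrt(114) are both rational multiples of sqrt(114). Hence Q(sqrt(7296)) = Q(sqrt(114)) = Q(sqrt(114)), and the splitting field collapses to a single degree-2 extension with Galois group Z/2Z.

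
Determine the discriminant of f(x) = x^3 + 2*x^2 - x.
Δ = 8

For x^3 + a x^2 + b x + c the discriminant is Δ = 18 a b c - 4 a^3 c + a^2 b^2 - 4 b^3 - 27 c^2.
Plug a = 2, b = -1, c = 0:
  18*(2)*(-1)*(0) - 4*(2)^3*(0) + (2)^2*(-1)^2 - 4*(-1)^3 - 27*(0)^2
  = 0 + (0) + 4 + (4) + (0)
  = 8.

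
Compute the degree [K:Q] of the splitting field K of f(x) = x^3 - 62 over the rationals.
[K:Q] = 6

x^3 - 62 has one real root r = 62^(1/3) and two complex roots r*zeta_3, r*zeta_3^2 where zeta_3 = e^(2*pi*i/3). The splitting field is Q(r, zeta_3). [Q(r):Q] = 3 and [Q(zeta_3):Q] = 2 with gcd = 1, so [Q(r, zeta_3):Q] = 3 * 2 = 6.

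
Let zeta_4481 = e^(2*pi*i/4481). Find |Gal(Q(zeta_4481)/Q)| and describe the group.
|Gal(Q(zeta_4481)/Q)| = phi(4481) = 4480; group ≅ (Z/4481Z)^* ≅ Z/4480Z

The n-th cyclotomic polynomial Φ_4481(x) is the minimal polynomial of zeta_4481 over Q and has degree phi(4481) = 4480. So Q(zeta_4481) is a degree-4480 Galois extension with Galois group (Z/4481Z)^*. (Z/4481Z)^* is cyclic since 4481 is an odd prime power (or 4). Hence Gal(Q(zeta_4481)/Q) ≅ Z/4480Z.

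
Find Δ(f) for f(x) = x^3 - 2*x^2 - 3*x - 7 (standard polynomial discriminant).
Δ = -2159

For x^3 + a x^2 + b x + c the discriminant is Δ = 18 a b c - 4 a^3 c + a^2 b^2 - 4 b^3 - 27 c^2.
Plug a = -2, b = -3, c = -7:
  18*(-2)*(-3)*(-7) - 4*(-2)^3*(-7) + (-2)^2*(-3)^2 - 4*(-3)^3 - 27*(-7)^2
  = -756 + (-224) + 36 + (108) + (-1323)
  = -2159.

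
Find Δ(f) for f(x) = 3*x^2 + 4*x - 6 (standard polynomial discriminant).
Δ = 88

For a quadratic a x^2 + b x + c the discriminant is Δ = b^2 - 4ac = (4)^2 - 4*(3)*(-6) = 16 - (-72) = 88.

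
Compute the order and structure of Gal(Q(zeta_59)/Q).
|Gal(Q(zeta_59)/Q)| = phi(59) = 58; group ≅ (Z/59Z)^* ≅ Z/58Z

The n-th cyclotomic polynomial Φ_59(x) is the minimal polynomial of zeta_59 over Q and has degree phi(59) = 58. So Q(zeta_59) is a degree-58 Galois extension with Galois group (Z/59Z)^*. (Z/59Z)^* is cyclic since 59 is an odd prime power (or 4). Hence Gal(Q(zeta_59)/Q) ≅ Z/58Z.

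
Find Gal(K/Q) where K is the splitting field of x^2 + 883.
Gal(K/Q) = Z/2Z (cyclic of order 2)

x^2 + 883 is irreducible over Q since -883 is not a rational square. The splitting field Q(sqrt(-883)) has degree 2 over Q, and its unique nontrivial automorphism is sqrt(-883) ↦ -sqrt(-883). Hence Gal(Q(sqrt(-883))/Q) = Z/2Z.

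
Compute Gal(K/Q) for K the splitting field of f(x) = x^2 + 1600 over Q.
Gal(K/Q) = Z/2Z (cyclic of order 2)

x^2 + 1600 is irreducible over Q since -1600 is not a rational square. The splitting field Q(sqrt(-1600)) has degree 2 over Q, and its unique nontrivial automorphism is sqrt(-1600) ↦ -sqrt(-1600). Hence Gal(Q(sqrt(-1600))/Q) = Z/2Z.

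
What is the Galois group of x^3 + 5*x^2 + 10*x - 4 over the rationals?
Gal(K/Q) = S_3 (symmetric group of order 6)

Compute the discriminant of x^3 + (5)*x^2 + (10)*x + (-4): Δ = -3532. Since Δ is not a rational square, the Galois group is not contained in A_3; it must be the full S_3 (irreducibility of the cubic rules out anything smaller).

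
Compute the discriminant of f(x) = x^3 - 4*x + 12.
Δ = -3632

For a depressed cubic x^3 + p x + q the discriminant is Δ = -4 p^3 - 27 q^2 = -4*(-4)^3 - 27*(12)^2 = 256 - 3888 = -3632.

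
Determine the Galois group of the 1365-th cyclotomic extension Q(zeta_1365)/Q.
|Gal(Q(zeta_1365)/Q)| = phi(1365) = 576; group ≅ (Z/1365Z)^* ≅ Z/2Z × Z/4Z × Z/6Z × Z/12Z

The n-th cyclotomic polynomial Φ_1365(x) is the minimal polynomial of zeta_1365 over Q and has degree phi(1365) = 576. So Q(zeta_1365) is a degree-576 Galois extension with Galois group (Z/1365Z)^*. By CRT, (Z/1365Z)^* ≅ (Z/3Z)^* × (Z/5Z)^* × (Z/7Z)^* × (Z/13Z)^*. Each prime-power unit group is (Z/3Z)^* ≅ Z/2Z; (Z/5Z)^* ≅ Z/4Z; (Z/7Z)^* ≅ Z/6Z; (Z/13Z)^* ≅ Z/12Z. Hence Gal(Q(zeta_1365)/Q) ≅ Z/2Z × Z/4Z × Z/6Z × Z/12Z.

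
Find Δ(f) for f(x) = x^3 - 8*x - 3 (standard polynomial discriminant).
Δ = 1805

For a depressed cubic x^3 + p x + q the discriminant is Δ = -4 p^3 - 27 q^2 = -4*(-8)^3 - 27*(-3)^2 = 2048 - 243 = 1805.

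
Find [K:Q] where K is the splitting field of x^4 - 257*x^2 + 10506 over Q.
[K:Q] = 4

f factors as (x^2 - 51)(x^2 - 206); the splitting field is K = Q(sqrt(51), sqrt(206)). Since 51, 206, and 10506 are all non-squares in Q, the three subfields Q(sqrt(51)), Q(sqrt(206)), Q(sqrt(10506)) are distinct degree-2 extensions, so [K:Q] = 4 (Klein four Galois group).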